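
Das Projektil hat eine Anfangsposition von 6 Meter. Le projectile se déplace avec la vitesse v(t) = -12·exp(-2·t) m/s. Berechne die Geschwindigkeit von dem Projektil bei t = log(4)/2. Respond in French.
En utilisant v(t) = -12·exp(-2·t) et en substituant t = log(4)/2, nous trouvons v = -3.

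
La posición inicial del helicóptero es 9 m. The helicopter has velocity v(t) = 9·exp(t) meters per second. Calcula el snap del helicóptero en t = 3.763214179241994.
Para resolver esto, necesitamos tomar 3 derivadas de nuestra ecuación de la velocidad v(t) = 9·exp(t). Tomando d/dt de v(t), encontramos a(t) = 9·exp(t). Tomando d/dt de a(t), encontramos j(t) = 9·exp(t). Derivando la sacudida, obtenemos el snap: s(t) = 9·exp(t). Tenemos el snap s(t) = 9·exp(t). Sustituyendo t = 3.763214179241994: s(3.763214179241994) = 387.780228043928.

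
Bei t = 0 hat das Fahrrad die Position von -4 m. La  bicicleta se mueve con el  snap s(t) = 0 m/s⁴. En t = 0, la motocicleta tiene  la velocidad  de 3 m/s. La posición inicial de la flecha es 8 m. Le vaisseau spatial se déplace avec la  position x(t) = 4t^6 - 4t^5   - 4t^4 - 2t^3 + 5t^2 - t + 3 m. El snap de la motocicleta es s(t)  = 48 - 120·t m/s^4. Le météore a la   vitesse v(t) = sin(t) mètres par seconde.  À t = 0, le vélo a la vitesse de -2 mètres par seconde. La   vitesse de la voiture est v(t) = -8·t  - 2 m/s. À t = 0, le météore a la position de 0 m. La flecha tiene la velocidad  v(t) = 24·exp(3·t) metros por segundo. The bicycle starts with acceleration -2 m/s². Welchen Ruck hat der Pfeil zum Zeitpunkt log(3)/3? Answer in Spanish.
Partiendo de la velocidad v(t) = 24·exp(3·t), tomamos 2 derivadas. Tomando d/dt de v(t), encontramos a(t) = 72·exp(3·t). Tomando d/dt de a(t), encontramos j(t) = 216·exp(3·t). Tenemos la sacudida j(t) = 216·exp(3·t). Sustituyendo t = log(3)/3: j(log(3)/3) = 648.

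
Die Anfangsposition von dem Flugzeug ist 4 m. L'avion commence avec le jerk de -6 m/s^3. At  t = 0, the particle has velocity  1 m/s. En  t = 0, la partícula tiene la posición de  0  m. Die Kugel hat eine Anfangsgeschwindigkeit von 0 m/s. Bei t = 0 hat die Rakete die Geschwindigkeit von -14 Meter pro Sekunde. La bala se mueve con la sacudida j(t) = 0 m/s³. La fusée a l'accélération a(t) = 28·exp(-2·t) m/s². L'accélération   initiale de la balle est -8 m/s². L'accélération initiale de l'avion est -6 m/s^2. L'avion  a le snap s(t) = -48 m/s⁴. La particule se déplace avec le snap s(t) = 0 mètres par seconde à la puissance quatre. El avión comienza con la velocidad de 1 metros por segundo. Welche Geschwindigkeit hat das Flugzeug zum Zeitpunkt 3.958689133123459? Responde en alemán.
Um dies zu lösen, müssen wir 3 Stammfunktionen unserer Gleichung für den Snap s(t) = -48 finden. Das Integral von dem Snap ist der Ruck. Mit j(0) = -6 erhalten wir j(t) = -48·t - 6. Die Stammfunktion von dem Ruck, mit a(0) = -6, ergibt die Beschleunigung: a(t) = -24·t^2 - 6·t - 6. Mit ∫a(t)dt und Anwendung von v(0) = 1, finden wir v(t) = -8·t^3 - 3·t^2 - 6·t + 1. Mit v(t) = -8·t^3 - 3·t^2 - 6·t + 1 und Einsetzen von t = 3.958689133123459, finden wir v = -566.065689292653.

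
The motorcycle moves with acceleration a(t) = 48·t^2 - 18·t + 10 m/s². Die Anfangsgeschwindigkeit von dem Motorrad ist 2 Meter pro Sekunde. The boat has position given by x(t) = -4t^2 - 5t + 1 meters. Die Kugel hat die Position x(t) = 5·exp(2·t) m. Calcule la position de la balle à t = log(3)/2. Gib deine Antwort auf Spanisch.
De la ecuación de la posición x(t) = 5·exp(2·t), sustituimos t = log(3)/2 para obtener x = 15.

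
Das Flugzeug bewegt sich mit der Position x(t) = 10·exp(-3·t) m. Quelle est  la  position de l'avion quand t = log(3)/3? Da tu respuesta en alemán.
Aus der Gleichung für die Position x(t) = 10·exp(-3·t), setzen wir t = log(3)/3 ein und erhalten x = 10/3.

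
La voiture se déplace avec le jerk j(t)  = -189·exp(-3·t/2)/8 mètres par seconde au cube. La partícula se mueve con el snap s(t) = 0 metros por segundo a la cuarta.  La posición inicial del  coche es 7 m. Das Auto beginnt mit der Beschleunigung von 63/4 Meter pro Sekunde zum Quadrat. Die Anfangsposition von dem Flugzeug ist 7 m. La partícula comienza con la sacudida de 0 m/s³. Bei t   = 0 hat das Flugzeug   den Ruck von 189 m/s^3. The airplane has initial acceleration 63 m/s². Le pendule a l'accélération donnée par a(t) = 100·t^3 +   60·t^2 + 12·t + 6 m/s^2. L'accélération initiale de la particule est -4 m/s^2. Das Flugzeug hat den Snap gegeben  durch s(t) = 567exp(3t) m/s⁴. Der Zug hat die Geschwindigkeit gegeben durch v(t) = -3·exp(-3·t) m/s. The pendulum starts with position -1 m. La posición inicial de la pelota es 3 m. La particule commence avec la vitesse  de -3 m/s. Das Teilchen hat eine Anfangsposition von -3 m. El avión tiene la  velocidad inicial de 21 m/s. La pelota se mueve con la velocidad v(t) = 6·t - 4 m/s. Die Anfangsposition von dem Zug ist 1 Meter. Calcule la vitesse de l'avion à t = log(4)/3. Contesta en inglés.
To find the answer, we compute 3 integrals of s(t) = 567·exp(3·t). The antiderivative of snap is jerk. Using j(0) = 189, we get j(t) = 189·exp(3·t). The integral of jerk is acceleration. Using a(0) = 63, we get a(t) = 63·exp(3·t). Taking ∫a(t)dt and applying v(0) = 21, we find v(t) = 21·exp(3·t). Using v(t) = 21·exp(3·t) and substituting t = log(4)/3, we find v = 84.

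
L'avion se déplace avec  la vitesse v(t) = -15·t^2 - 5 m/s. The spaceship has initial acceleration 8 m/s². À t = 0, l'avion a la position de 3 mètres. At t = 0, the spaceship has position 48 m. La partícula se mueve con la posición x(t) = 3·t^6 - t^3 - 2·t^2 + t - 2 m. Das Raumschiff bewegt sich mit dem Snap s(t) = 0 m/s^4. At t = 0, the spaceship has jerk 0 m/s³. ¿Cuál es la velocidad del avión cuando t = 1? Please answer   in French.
Nous avons la vitesse v(t) = -15·t^2 - 5. En substituant t = 1: v(1) = -20.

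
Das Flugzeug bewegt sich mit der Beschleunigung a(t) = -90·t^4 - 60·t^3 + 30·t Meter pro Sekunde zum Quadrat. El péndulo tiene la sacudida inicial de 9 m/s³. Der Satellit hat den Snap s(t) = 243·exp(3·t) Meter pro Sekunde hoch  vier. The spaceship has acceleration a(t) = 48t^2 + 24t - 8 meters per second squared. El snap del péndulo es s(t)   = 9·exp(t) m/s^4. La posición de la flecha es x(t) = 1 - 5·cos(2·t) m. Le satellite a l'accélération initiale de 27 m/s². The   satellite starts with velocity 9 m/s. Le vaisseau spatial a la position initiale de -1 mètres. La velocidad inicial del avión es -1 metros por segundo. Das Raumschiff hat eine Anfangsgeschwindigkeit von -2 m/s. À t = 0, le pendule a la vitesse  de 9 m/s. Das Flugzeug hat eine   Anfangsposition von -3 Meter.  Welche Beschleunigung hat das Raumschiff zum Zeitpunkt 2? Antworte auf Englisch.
We have acceleration a(t) = 48·t^2 + 24·t - 8. Substituting t = 2: a(2) = 232.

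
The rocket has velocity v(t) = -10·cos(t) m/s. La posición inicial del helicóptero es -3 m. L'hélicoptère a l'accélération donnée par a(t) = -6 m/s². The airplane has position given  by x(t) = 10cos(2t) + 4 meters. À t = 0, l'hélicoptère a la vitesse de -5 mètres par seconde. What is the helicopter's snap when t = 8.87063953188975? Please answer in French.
Pour résoudre ceci, nous devons prendre 2 dérivées de notre équation de l'accélération a(t) = -6. En prenant d/dt de a(t), nous trouvons j(t) = 0. La dérivée du jerk donne le snap: s(t) = 0. De l'équation du snap s(t) = 0, nous substituons t = 8.87063953188975 pour obtenir s = 0.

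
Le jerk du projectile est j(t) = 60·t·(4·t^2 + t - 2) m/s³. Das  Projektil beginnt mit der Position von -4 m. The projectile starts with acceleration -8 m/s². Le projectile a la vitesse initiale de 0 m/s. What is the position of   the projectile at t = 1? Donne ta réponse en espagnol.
Para resolver esto, necesitamos tomar 3 integrales de nuestra ecuación de la sacudida j(t) = 60·t·(4·t^2 + t - 2). Tomando ∫j(t)dt y aplicando a(0) = -8, encontramos a(t) = 60·t^4 + 20·t^3 - 60·t^2 - 8. La antiderivada de la aceleración, con v(0) = 0, da la velocidad: v(t) = t·(12·t^4 + 5·t^3 - 20·t^2 - 8). Integrando la velocidad y usando la condición inicial x(0) = -4, obtenemos x(t) = 2·t^6 + t^5 - 5·t^4 - 4·t^2 - 4. Usando x(t) = 2·t^6 + t^5 - 5·t^4 - 4·t^2 - 4 y sustituyendo t = 1, encontramos x = -10.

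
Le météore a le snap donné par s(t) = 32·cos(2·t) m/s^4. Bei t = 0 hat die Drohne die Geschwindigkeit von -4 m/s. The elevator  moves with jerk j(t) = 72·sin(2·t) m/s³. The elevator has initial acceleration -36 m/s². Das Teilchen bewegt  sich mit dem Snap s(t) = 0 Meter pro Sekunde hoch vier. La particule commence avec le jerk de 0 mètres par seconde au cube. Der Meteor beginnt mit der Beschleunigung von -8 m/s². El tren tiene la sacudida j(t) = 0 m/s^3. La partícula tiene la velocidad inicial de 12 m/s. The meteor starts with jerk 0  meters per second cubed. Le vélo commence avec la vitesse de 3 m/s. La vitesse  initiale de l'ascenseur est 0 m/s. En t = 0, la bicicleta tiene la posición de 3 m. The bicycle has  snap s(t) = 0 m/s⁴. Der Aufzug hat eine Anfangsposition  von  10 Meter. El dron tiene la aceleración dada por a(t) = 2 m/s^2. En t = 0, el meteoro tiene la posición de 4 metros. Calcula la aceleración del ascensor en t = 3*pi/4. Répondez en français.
Pour résoudre ceci, nous devons prendre 1 intégrale de notre équation du jerk j(t) = 72·sin(2·t). L'intégrale du jerk est l'accélération. En utilisant a(0) = -36, nous obtenons a(t) = -36·cos(2·t). En utilisant a(t) = -36·cos(2·t) et en substituant t = 3*pi/4, nous trouvons a = 0.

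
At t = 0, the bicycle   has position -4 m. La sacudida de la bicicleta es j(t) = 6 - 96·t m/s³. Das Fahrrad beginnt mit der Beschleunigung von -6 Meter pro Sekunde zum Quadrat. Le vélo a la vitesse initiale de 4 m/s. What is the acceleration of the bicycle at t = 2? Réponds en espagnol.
Necesitamos integrar nuestra ecuación de la sacudida j(t) = 6 - 96·t 1 vez. La antiderivada de la sacudida es la aceleración. Usando a(0) = -6, obtenemos a(t) = -48·t^2 + 6·t - 6. Tenemos la aceleración a(t) = -48·t^2 + 6·t - 6. Sustituyendo t = 2: a(2) = -186.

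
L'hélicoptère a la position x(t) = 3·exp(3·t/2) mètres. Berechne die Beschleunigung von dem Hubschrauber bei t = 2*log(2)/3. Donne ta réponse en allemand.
Um dies zu lösen, müssen wir 2 Ableitungen unserer Gleichung für die Position x(t) = 3·exp(3·t/2) nehmen. Die Ableitung von der Position ergibt die Geschwindigkeit: v(t) = 9·exp(3·t/2)/2. Die Ableitung von der Geschwindigkeit ergibt die Beschleunigung: a(t) = 27·exp(3·t/2)/4. Mit a(t) = 27·exp(3·t/2)/4 und Einsetzen von t = 2*log(2)/3, finden wir a = 27/2.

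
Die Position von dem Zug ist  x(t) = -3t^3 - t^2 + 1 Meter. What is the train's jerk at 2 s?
To solve this, we need to take 3 derivatives of our position equation x(t) = -3·t^3 - t^2 + 1. The derivative of position gives velocity: v(t) = -9·t^2 - 2·t. Differentiating velocity, we get acceleration: a(t) = -18·t - 2. Differentiating acceleration, we get jerk: j(t) = -18. From the given jerk equation j(t) = -18, we substitute t = 2 to get j = -18.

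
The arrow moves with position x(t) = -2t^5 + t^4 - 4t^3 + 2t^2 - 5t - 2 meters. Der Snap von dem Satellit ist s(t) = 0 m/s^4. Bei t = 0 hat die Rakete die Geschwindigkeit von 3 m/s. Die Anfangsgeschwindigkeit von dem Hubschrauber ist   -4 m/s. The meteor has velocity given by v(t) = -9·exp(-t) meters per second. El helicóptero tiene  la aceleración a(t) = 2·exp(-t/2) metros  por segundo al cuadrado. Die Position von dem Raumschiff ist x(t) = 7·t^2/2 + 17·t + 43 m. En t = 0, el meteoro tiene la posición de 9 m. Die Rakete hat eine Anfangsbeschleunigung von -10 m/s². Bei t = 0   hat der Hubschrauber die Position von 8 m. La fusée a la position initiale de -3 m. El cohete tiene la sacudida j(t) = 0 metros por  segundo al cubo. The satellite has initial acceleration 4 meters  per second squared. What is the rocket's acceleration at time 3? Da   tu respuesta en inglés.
To find the answer, we compute 1 integral of j(t) = 0. Integrating jerk and using the initial condition a(0) = -10, we get a(t) = -10. We have acceleration a(t) = -10. Substituting t = 3: a(3) = -10.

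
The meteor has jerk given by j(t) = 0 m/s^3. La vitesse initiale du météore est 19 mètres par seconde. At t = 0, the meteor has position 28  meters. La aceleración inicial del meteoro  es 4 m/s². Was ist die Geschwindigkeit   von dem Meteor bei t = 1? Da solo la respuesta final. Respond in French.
v(1) = 23.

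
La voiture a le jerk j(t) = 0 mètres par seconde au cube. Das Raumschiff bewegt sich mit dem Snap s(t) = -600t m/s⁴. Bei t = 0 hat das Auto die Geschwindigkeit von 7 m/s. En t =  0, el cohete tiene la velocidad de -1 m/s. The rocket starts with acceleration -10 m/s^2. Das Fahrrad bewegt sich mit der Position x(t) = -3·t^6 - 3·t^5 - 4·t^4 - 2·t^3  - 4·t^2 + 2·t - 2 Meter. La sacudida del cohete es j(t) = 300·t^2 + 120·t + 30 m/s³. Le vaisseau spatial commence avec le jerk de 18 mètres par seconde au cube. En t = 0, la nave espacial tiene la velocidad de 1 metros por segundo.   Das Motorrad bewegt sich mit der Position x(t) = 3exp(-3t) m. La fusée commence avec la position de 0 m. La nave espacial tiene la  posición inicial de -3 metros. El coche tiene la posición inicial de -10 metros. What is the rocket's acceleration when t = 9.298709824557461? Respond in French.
Pour résoudre ceci, nous devons prendre 1 intégrale de notre équation du jerk j(t) = 300·t^2 + 120·t + 30. L'intégrale du jerk est l'accélération. En utilisant a(0) = -10, nous obtenons a(t) = 100·t^3 + 60·t^2 + 30·t - 10. De l'équation de l'accélération a(t) = 100·t^3 + 60·t^2 + 30·t - 10, nous substituons t = 9.298709824557461 pour obtenir a = 85859.1500204957.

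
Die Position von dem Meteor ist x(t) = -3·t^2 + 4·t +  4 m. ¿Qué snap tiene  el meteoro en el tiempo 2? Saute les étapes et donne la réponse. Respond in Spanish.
La respuesta es 0.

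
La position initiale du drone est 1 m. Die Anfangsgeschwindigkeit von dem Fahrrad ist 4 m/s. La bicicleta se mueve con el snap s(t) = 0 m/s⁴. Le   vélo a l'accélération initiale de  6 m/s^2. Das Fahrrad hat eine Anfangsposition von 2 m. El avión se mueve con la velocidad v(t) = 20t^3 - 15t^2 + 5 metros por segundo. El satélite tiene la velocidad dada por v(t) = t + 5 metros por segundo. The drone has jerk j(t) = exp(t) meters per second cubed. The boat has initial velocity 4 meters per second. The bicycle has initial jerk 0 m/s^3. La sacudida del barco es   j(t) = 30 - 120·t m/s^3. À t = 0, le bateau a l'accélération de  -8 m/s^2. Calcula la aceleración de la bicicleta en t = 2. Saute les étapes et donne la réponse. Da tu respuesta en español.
La aceleración en t = 2 es a = 6.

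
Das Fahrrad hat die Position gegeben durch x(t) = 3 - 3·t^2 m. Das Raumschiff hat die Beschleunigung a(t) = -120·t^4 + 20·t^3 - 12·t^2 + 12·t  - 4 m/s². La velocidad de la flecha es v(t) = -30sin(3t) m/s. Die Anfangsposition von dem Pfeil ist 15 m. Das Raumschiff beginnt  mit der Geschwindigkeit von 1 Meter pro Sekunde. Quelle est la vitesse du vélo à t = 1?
Nous devons dériver notre équation de la position x(t) = 3 - 3·t^2 1 fois. En prenant d/dt de x(t), nous trouvons v(t) = -6·t. Nous avons la vitesse v(t) = -6·t. En substituant t = 1: v(1) = -6.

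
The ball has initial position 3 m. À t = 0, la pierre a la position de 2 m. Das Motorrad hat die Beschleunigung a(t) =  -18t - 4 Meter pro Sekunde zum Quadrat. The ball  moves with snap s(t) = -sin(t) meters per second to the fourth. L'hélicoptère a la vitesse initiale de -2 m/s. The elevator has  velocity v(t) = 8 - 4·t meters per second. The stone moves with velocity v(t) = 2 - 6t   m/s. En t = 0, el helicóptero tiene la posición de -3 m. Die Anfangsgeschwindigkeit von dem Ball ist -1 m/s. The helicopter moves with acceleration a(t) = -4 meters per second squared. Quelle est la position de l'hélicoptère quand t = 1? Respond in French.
En partant de l'accélération a(t) = -4, nous prenons 2 intégrales. En intégrant l'accélération et en utilisant la condition initiale v(0) = -2, nous obtenons v(t) = -4·t - 2. L'intégrale de la vitesse est la position. En utilisant x(0) = -3, nous obtenons x(t) = -2·t^2 - 2·t - 3. En utilisant x(t) = -2·t^2 - 2·t - 3 et en substituant t = 1, nous trouvons x = -7.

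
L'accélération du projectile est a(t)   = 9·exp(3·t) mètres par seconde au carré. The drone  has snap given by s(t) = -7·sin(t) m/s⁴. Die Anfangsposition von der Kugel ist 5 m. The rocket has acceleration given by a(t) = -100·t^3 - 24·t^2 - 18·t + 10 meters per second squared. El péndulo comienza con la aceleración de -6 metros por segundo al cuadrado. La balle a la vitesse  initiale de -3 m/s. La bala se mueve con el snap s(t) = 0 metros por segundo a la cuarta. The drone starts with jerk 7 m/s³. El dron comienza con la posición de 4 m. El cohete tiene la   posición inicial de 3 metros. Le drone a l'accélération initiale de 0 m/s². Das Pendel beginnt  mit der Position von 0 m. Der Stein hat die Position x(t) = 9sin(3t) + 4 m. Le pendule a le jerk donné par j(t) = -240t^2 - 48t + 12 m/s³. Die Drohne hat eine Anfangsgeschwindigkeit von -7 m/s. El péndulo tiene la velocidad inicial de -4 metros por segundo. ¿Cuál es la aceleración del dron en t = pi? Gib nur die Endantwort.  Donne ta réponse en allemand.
Bei t = pi, a = 0.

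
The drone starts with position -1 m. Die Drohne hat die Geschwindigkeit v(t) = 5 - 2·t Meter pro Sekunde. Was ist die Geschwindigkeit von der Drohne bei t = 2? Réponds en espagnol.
Usando v(t) = 5 - 2·t y sustituyendo t = 2, encontramos v = 1.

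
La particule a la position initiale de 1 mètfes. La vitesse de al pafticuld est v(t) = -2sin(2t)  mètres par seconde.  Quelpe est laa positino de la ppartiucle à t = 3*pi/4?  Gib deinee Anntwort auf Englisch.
We need to integrate our velocity equation v(t) = -2·sin(2·t) 1 time. The antiderivative of velocity, with x(0) = 1, gives position: x(t) = cos(2·t). Using x(t) = cos(2·t) and substituting t = 3*pi/4, we find x = 0.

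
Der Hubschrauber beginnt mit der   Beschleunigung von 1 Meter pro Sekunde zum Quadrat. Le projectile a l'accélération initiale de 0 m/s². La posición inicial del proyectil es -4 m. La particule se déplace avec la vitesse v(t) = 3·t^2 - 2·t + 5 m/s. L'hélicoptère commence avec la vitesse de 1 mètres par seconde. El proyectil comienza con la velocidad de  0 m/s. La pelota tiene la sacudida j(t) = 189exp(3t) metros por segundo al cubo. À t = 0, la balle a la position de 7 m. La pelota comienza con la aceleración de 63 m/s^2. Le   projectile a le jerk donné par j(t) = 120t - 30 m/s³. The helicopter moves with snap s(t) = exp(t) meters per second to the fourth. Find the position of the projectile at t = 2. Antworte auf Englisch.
To solve this, we need to take 3 integrals of our jerk equation j(t) = 120·t - 30. Finding the antiderivative of j(t) and using a(0) = 0: a(t) = 30·t·(2·t - 1). Finding the integral of a(t) and using v(0) = 0: v(t) = t^2·(20·t - 15). Integrating velocity and using the initial condition x(0) = -4, we get x(t) = 5·t^4 - 5·t^3 - 4. Using x(t) = 5·t^4 - 5·t^3 - 4 and substituting t = 2, we find x = 36.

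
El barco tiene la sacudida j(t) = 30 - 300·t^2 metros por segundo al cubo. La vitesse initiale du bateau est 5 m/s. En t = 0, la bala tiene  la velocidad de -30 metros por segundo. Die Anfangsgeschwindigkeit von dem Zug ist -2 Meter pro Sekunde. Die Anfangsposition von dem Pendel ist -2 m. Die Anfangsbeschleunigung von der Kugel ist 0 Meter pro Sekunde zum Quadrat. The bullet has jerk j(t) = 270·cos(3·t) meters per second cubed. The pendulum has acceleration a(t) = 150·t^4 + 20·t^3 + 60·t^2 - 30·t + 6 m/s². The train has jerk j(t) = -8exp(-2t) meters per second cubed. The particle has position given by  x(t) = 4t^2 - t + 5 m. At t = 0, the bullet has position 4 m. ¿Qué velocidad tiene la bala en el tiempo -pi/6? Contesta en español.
Para resolver esto, necesitamos tomar 2 integrales de nuestra ecuación de la sacudida j(t) = 270·cos(3·t). Integrando la sacudida y usando la condición inicial a(0) = 0, obtenemos a(t) = 90·sin(3·t). La antiderivada de la aceleración es la velocidad. Usando v(0) = -30, obtenemos v(t) = -30·cos(3·t). Usando v(t) = -30·cos(3·t) y sustituyendo t = -pi/6, encontramos v = 0.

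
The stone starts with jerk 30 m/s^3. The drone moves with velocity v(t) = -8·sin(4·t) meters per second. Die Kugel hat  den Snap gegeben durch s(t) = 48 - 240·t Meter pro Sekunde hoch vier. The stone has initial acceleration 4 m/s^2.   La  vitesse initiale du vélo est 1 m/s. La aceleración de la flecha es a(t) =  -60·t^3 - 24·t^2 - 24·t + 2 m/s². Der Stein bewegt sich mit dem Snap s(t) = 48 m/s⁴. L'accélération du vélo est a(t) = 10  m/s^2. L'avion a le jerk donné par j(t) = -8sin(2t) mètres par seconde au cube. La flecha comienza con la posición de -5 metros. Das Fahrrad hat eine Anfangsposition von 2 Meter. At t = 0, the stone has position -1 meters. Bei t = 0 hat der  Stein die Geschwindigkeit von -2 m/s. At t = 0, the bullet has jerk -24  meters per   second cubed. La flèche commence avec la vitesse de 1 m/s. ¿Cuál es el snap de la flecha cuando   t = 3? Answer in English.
We must differentiate our acceleration equation a(t) = -60·t^3 - 24·t^2 - 24·t + 2 2 times. Taking d/dt of a(t), we find j(t) = -180·t^2 - 48·t - 24. Taking d/dt of j(t), we find s(t) = -360·t - 48. From the given snap equation s(t) = -360·t - 48, we substitute t = 3 to get s = -1128.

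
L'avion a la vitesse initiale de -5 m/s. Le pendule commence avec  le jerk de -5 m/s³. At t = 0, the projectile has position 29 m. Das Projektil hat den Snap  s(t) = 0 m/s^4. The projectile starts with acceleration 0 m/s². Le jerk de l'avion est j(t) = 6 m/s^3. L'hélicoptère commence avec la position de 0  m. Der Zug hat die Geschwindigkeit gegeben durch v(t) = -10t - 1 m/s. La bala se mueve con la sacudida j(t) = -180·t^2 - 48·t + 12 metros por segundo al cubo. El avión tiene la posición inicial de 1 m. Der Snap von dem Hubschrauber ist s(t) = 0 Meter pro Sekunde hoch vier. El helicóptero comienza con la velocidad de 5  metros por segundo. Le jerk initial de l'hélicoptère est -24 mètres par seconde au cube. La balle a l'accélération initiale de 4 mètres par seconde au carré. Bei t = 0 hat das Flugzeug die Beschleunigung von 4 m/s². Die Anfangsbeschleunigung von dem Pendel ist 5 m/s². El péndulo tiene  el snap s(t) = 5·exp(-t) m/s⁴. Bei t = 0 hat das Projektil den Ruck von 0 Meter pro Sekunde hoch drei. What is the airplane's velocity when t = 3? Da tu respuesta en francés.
En partant du jerk j(t) = 6, nous prenons 2 primitives. La primitive du jerk est l'accélération. En utilisant a(0) = 4, nous obtenons a(t) = 6·t + 4. En prenant ∫a(t)dt et en appliquant v(0) = -5, nous trouvons v(t) = 3·t^2 + 4·t - 5. De l'équation de la vitesse v(t) = 3·t^2 + 4·t - 5, nous substituons t = 3 pour obtenir v = 34.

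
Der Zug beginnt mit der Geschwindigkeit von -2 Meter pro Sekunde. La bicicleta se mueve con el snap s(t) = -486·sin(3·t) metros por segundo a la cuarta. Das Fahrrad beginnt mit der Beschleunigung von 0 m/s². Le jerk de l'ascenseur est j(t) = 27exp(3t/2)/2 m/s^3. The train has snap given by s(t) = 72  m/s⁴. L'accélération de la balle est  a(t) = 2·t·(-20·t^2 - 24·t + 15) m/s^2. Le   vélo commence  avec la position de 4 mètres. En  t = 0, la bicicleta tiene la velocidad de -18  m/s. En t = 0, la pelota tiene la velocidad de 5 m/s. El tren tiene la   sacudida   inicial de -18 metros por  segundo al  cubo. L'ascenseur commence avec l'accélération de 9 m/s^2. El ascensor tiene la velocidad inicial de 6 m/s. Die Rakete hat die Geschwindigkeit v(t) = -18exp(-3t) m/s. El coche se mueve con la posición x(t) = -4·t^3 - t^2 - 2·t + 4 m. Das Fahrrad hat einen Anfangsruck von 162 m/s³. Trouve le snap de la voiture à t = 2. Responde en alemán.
Um dies zu lösen, müssen wir 4 Ableitungen unserer Gleichung für die Position x(t) = -4·t^3 - t^2 - 2·t + 4 nehmen. Die Ableitung von der Position ergibt die Geschwindigkeit: v(t) = -12·t^2 - 2·t - 2. Die Ableitung von der Geschwindigkeit ergibt die Beschleunigung: a(t) = -24·t - 2. Durch Ableiten von der Beschleunigung erhalten wir den Ruck: j(t) = -24. Mit d/dt von j(t) finden wir s(t) = 0. Mit s(t) = 0 und Einsetzen von t = 2, finden wir s = 0.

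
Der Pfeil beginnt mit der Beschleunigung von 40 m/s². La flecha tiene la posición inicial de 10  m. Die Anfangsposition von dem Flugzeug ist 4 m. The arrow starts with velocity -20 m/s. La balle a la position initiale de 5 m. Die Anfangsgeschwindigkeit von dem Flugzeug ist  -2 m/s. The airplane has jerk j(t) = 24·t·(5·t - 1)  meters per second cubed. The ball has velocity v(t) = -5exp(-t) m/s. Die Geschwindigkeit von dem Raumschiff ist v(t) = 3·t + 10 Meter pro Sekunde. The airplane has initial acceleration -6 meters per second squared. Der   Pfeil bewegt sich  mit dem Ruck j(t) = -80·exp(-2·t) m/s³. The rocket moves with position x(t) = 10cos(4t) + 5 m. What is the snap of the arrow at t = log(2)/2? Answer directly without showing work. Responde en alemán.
Bei t = log(2)/2, s = 80.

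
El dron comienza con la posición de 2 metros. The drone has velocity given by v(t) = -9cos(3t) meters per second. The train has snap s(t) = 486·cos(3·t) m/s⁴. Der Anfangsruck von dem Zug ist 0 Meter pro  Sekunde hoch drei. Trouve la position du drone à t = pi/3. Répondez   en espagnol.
Partiendo de la velocidad v(t) = -9·cos(3·t), tomamos 1 integral. Tomando ∫v(t)dt y aplicando x(0) = 2, encontramos x(t) = 2 - 3·sin(3·t). Tenemos la posición x(t) = 2 - 3·sin(3·t). Sustituyendo t = pi/3: x(pi/3) = 2.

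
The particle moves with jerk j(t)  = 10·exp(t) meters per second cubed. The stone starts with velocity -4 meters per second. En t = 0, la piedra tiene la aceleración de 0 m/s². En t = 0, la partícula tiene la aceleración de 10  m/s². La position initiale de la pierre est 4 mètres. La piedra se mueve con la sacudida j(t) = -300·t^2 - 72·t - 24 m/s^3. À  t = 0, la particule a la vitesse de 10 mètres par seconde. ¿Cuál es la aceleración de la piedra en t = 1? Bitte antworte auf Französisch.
Nous devons trouver la primitive de notre équation du jerk j(t) = -300·t^2 - 72·t - 24 1 fois. L'intégrale du jerk est l'accélération. En utilisant a(0) = 0, nous obtenons a(t) = 4·t·(-25·t^2 - 9·t - 6). Nous avons l'accélération a(t) = 4·t·(-25·t^2 - 9·t - 6). En substituant t = 1: a(1) = -160.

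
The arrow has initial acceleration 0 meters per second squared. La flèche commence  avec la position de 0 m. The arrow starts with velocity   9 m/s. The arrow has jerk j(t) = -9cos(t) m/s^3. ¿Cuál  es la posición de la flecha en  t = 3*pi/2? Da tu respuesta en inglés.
Starting from jerk j(t) = -9·cos(t), we take 3 antiderivatives. The integral of jerk, with a(0) = 0, gives acceleration: a(t) = -9·sin(t). Integrating acceleration and using the initial condition v(0) = 9, we get v(t) = 9·cos(t). Taking ∫v(t)dt and applying x(0) = 0, we find x(t) = 9·sin(t). We have position x(t) = 9·sin(t). Substituting t = 3*pi/2: x(3*pi/2) = -9.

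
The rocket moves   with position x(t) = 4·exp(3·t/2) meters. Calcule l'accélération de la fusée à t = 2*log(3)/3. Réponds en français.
En partant de la position x(t) = 4·exp(3·t/2), nous prenons 2 dérivées. En prenant d/dt de x(t), nous trouvons v(t) = 6·exp(3·t/2). En prenant d/dt de v(t), nous trouvons a(t) = 9·exp(3·t/2). De l'équation de l'accélération a(t) = 9·exp(3·t/2), nous substituons t = 2*log(3)/3 pour obtenir a = 27.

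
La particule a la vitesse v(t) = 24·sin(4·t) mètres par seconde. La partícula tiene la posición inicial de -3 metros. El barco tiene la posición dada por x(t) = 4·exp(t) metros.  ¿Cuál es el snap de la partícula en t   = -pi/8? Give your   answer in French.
Pour résoudre ceci, nous devons prendre 3 dérivées de notre équation de la vitesse v(t) = 24·sin(4·t). En dérivant la vitesse, nous obtenons l'accélération: a(t) = 96·cos(4·t). En prenant d/dt de a(t), nous trouvons j(t) = -384·sin(4·t). La dérivée du jerk donne le snap: s(t) = -1536·cos(4·t). Nous avons le snap s(t) = -1536·cos(4·t). En substituant t = -pi/8: s(-pi/8) = 0.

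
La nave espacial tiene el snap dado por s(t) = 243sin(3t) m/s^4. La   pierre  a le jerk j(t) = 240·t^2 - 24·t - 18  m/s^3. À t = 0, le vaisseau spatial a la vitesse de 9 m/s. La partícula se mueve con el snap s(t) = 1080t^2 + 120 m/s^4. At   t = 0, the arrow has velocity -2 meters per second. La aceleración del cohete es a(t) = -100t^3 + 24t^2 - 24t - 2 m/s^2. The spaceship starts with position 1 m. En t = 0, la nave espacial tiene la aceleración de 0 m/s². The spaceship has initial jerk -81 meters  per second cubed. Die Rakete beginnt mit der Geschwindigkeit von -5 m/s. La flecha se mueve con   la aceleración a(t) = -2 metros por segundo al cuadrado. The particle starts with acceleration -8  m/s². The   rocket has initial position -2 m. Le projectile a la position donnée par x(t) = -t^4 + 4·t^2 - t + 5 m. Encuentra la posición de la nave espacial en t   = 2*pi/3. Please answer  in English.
To solve this, we need to take 4 antiderivatives of our snap equation s(t) = 243·sin(3·t). The antiderivative of snap, with j(0) = -81, gives jerk: j(t) = -81·cos(3·t). The integral of jerk is acceleration. Using a(0) = 0, we get a(t) = -27·sin(3·t). Finding the antiderivative of a(t) and using v(0) = 9: v(t) = 9·cos(3·t). Integrating velocity and using the initial condition x(0) = 1, we get x(t) = 3·sin(3·t) + 1. Using x(t) = 3·sin(3·t) + 1 and substituting t = 2*pi/3, we find x = 1.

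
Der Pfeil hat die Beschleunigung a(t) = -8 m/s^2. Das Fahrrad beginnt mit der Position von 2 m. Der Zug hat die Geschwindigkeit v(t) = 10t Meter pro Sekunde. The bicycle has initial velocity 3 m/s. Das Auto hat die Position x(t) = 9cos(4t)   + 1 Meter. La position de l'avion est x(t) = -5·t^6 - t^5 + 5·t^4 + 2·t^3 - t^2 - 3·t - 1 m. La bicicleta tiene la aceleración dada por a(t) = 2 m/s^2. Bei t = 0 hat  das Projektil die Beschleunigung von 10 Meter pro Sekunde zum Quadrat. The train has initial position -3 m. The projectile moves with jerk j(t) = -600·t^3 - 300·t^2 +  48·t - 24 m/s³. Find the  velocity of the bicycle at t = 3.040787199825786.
We must find the integral of our acceleration equation a(t) = 2 1 time. Integrating acceleration and using the initial condition v(0) = 3, we get v(t) = 2·t + 3. Using v(t) = 2·t + 3 and substituting t = 3.040787199825786, we find v = 9.08157439965157.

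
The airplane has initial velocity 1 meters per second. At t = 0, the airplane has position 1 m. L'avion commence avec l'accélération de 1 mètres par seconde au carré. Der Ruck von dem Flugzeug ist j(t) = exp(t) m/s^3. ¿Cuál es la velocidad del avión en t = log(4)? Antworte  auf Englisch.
Starting from jerk j(t) = exp(t), we take 2 antiderivatives. The integral of jerk, with a(0) = 1, gives acceleration: a(t) = exp(t). Finding the integral of a(t) and using v(0) = 1: v(t) = exp(t). We have velocity v(t) = exp(t). Substituting t = log(4): v(log(4)) = 4.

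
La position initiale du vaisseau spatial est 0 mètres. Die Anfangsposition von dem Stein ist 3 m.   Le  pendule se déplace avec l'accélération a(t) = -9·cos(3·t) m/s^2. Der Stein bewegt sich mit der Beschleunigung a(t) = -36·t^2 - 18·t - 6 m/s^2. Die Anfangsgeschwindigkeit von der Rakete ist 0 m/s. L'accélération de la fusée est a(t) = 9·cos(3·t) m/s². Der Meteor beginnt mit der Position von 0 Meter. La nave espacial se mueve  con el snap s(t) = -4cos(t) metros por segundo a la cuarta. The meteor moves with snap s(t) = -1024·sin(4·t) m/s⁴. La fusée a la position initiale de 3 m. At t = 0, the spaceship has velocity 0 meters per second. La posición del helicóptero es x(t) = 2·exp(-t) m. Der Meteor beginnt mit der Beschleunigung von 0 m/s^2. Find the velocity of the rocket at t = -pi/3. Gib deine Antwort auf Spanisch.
Para resolver esto, necesitamos tomar 1 integral de nuestra ecuación de la aceleración a(t) = 9·cos(3·t). Integrando la aceleración y usando la condición inicial v(0) = 0, obtenemos v(t) = 3·sin(3·t). Usando v(t) = 3·sin(3·t) y sustituyendo t = -pi/3, encontramos v = 0.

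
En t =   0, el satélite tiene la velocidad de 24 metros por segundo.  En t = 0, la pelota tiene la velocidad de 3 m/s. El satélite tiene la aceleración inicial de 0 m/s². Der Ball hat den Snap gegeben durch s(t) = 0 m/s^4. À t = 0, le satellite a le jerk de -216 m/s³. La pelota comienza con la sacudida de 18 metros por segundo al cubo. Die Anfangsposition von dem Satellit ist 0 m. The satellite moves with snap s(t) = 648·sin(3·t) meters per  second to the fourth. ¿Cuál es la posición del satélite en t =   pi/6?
Necesitamos integrar nuestra ecuación del snap s(t) = 648·sin(3·t) 4 veces. La integral del snap es la sacudida. Usando j(0) = -216, obtenemos j(t) = -216·cos(3·t). La integral de la sacudida, con a(0) = 0, da la aceleración: a(t) = -72·sin(3·t). La antiderivada de la aceleración, con v(0) = 24, da la velocidad: v(t) = 24·cos(3·t). La integral de la velocidad es la posición. Usando x(0) = 0, obtenemos x(t) = 8·sin(3·t). Usando x(t) = 8·sin(3·t) y sustituyendo t = pi/6, encontramos x = 8.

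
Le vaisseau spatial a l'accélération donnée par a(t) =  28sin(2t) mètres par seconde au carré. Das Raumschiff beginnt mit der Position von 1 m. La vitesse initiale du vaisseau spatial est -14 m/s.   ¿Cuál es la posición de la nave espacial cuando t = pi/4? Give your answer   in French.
Nous devons intégrer notre équation de l'accélération a(t) = 28·sin(2·t) 2 fois. La primitive de l'accélération, avec v(0) = -14, donne la vitesse: v(t) = -14·cos(2·t). En intégrant la vitesse et en utilisant la condition initiale x(0) = 1, nous obtenons x(t) = 1 - 7·sin(2·t). Nous avons la position x(t) = 1 - 7·sin(2·t). En substituant t = pi/4: x(pi/4) = -6.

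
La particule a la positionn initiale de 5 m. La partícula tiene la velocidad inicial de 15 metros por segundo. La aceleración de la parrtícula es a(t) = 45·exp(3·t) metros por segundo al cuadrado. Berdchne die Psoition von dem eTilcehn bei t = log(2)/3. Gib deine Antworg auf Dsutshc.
Wir müssen das Integral unserer Gleichung für die Beschleunigung a(t) = 45·exp(3·t) 2-mal finden. Durch Integration von der Beschleunigung und Verwendung der Anfangsbedingung v(0) = 15, erhalten wir v(t) = 15·exp(3·t). Durch Integration von der Geschwindigkeit und Verwendung der Anfangsbedingung x(0) = 5, erhalten wir x(t) = 5·exp(3·t). Aus der Gleichung für die Position x(t) = 5·exp(3·t), setzen wir t = log(2)/3 ein und erhalten x = 10.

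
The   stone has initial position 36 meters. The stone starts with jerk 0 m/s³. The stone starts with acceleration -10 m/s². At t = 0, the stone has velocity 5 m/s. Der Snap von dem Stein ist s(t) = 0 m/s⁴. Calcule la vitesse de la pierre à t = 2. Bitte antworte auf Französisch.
Nous devons trouver la primitive de notre équation du snap s(t) = 0 3 fois. La primitive du snap, avec j(0) = 0, donne le jerk: j(t) = 0. En prenant ∫j(t)dt et en appliquant a(0) = -10, nous trouvons a(t) = -10. La primitive de l'accélération, avec v(0) = 5, donne la vitesse: v(t) = 5 - 10·t. En utilisant v(t) = 5 - 10·t et en substituant t = 2, nous trouvons v = -15.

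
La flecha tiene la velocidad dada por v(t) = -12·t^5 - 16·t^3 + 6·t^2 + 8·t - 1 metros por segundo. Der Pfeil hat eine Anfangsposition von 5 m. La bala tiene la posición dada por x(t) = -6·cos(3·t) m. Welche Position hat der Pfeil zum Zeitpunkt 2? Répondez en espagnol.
Para resolver esto, necesitamos tomar 1 antiderivada de nuestra ecuación de la velocidad v(t) = -12·t^5 - 16·t^3 + 6·t^2 + 8·t - 1. La integral de la velocidad, con x(0) = 5, da la posición: x(t) = -2·t^6 - 4·t^4 + 2·t^3 + 4·t^2 - t + 5. Usando x(t) = -2·t^6 - 4·t^4 + 2·t^3 + 4·t^2 - t + 5 y sustituyendo t = 2, encontramos x = -157.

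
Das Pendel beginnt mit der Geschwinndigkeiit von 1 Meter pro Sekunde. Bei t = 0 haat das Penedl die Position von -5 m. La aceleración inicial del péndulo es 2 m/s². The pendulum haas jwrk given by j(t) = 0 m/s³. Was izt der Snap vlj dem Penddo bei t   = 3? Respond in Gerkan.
Um dies zu lösen, müssen wir 1 Ableitung unserer Gleichung für den Ruck j(t) = 0 nehmen. Die Ableitung von dem Ruck ergibt den Snap: s(t) = 0. Wir haben den Snap s(t) = 0. Durch Einsetzen von t = 3: s(3) = 0.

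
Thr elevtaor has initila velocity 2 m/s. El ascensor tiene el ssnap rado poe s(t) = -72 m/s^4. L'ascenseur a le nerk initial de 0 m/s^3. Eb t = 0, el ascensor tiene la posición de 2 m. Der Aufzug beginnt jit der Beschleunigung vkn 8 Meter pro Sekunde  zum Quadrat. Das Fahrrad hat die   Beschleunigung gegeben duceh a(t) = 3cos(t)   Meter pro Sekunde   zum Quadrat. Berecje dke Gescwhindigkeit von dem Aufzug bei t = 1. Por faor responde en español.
Necesitamos integrar nuestra ecuación del snap s(t) = -72 3 veces. La integral del snap es la sacudida. Usando j(0) = 0, obtenemos j(t) = -72·t. La integral de la sacudida, con a(0) = 8, da la aceleración: a(t) = 8 - 36·t^2. La integral de la aceleración, con v(0) = 2, da la velocidad: v(t) = -12·t^3 + 8·t + 2. Tenemos la velocidad v(t) = -12·t^3 + 8·t + 2. Sustituyendo t = 1: v(1) = -2.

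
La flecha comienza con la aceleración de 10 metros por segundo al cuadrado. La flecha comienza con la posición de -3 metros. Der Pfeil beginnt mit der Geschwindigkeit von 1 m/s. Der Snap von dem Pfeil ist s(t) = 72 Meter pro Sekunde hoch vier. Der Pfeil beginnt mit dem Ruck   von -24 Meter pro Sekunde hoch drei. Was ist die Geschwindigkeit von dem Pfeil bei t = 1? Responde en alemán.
Ausgehend von dem Snap s(t) = 72, nehmen wir 3 Integrale. Mit ∫s(t)dt und Anwendung von j(0) = -24, finden wir j(t) = 72·t - 24. Durch Integration von dem Ruck und Verwendung der Anfangsbedingung a(0) = 10, erhalten wir a(t) = 36·t^2 - 24·t + 10. Die Stammfunktion von der Beschleunigung, mit v(0) = 1, ergibt die Geschwindigkeit: v(t) = 12·t^3 - 12·t^2 + 10·t + 1. Aus der Gleichung für die Geschwindigkeit v(t) = 12·t^3 - 12·t^2 + 10·t + 1, setzen wir t = 1 ein und erhalten v = 11.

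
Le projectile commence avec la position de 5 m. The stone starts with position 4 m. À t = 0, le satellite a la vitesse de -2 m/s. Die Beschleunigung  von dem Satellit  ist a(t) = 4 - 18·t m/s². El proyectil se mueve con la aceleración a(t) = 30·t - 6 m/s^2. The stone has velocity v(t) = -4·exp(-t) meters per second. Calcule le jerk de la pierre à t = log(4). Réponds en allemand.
Um dies zu lösen, müssen wir 2 Ableitungen unserer Gleichung für die Geschwindigkeit v(t) = -4·exp(-t) nehmen. Die Ableitung von der Geschwindigkeit ergibt die Beschleunigung: a(t) = 4·exp(-t). Mit d/dt von a(t) finden wir j(t) = -4·exp(-t). Aus der Gleichung für den Ruck j(t) = -4·exp(-t), setzen wir t = log(4) ein und erhalten j = -1.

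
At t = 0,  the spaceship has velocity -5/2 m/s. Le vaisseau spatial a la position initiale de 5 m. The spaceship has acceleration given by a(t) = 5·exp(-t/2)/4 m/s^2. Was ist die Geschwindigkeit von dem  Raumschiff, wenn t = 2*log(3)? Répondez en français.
Nous devons intégrer notre équation de l'accélération a(t) = 5·exp(-t/2)/4 1 fois. En prenant ∫a(t)dt et en appliquant v(0) = -5/2, nous trouvons v(t) = -5·exp(-t/2)/2. Nous avons la vitesse v(t) = -5·exp(-t/2)/2. En substituant t = 2*log(3): v(2*log(3)) = -5/6.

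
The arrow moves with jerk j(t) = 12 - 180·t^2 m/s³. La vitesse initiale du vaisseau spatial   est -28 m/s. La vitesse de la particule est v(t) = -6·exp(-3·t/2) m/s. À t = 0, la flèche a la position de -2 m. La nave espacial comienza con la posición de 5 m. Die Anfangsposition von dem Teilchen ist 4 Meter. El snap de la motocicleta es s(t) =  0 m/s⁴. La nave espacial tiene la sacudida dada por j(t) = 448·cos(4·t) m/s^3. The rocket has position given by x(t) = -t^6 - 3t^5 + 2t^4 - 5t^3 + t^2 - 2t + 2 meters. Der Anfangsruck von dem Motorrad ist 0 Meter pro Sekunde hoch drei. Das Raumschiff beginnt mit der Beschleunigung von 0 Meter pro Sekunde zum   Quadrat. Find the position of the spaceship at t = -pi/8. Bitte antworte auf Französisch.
Nous devons trouver la primitive de notre équation du jerk j(t) = 448·cos(4·t) 3 fois. En prenant ∫j(t)dt et en appliquant a(0) = 0, nous trouvons a(t) = 112·sin(4·t). L'intégrale de l'accélération, avec v(0) = -28, donne la vitesse: v(t) = -28·cos(4·t). En prenant ∫v(t)dt et en appliquant x(0) = 5, nous trouvons x(t) = 5 - 7·sin(4·t). Nous avons la position x(t) = 5 - 7·sin(4·t). En substituant t = -pi/8: x(-pi/8) = 12.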